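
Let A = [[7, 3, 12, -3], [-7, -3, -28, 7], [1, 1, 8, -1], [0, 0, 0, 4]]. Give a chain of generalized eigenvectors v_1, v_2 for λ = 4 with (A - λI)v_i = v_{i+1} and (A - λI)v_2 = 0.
v_1 = [[0, 1, 0, 0]]^T, v_2 = [[3, -7, 1, 0]]^T

We seek v_1 ∈ ker((A - 4I)^2) \ ker(A - 4I), then set v_{i+1} = (A - 4I) v_i.

One such chain is v_1 = [[0, 1, 0, 0]]^T, v_2 = [[3, -7, 1, 0]]^T. Check: (A - 4I) v_2 = [[0, 0, 0, 0]]^T = 0.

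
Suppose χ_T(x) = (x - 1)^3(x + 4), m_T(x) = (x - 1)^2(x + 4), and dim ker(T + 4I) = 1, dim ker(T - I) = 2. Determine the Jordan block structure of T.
λ = -4: algebraic multiplicity 1 (exponent in χ_T), largest block size 1 (exponent in m_T), 1 block (geometric multiplicity). This forces block sizes [1].
λ = 1: algebraic multiplicity 3 (exponent in χ_T), largest block size 2 (exponent in m_T), 2 blocks (geometric multiplicity). These force block sizes [2, 1].

Jordan blocks: (-4, 1), (1, 2), (1, 1)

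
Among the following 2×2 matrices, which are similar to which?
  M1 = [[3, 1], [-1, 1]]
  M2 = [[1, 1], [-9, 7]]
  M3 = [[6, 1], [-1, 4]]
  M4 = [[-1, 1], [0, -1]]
Characteristic polynomials: χ_{M1} = (x - 2)^2, χ_{M2} = (x - 4)^2, χ_{M3} = (x - 5)^2, χ_{M4} = (x + 1)^2.

{M1}: invariant factors (x - 2)^2.

{M2}: invariant factors (x - 4)^2.

{M3}: invariant factors (x - 5)^2.

{M4}: invariant factors (x + 1)^2.

Matrices are similar if and only if their invariant-factor lists agree; the partition into similarity classes is {M1}, {M2}, {M3}, {M4}.

4 classes: {M1}, {M2}, {M3}, {M4}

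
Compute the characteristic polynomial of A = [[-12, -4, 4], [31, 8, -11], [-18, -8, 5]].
xI - A = [[x + 12, 4, -4], [-31, x - 8, 11], [18, 8, x - 5]].

Expanding det(xI - A) along the first row:
det(xI - A) = + (x + 12)·det([[x - 8, 11], [8, x - 5]]) - (4)·det([[-31, 11], [18, x - 5]]) + (-4)·det([[-31, x - 8], [18, 8]]).

Evaluating gives χ_A(x) = x^3 - x^2 - 8x + 12 = (x - 2)^2(x + 3).

χ_A(x) = (x - 2)^2(x + 3)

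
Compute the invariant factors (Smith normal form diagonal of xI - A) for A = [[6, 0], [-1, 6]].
The Jordan structure of A has elementary divisors (x - 6)^2. Arranging the block sizes at each eigenvalue in decreasing order and taking row products gives the invariant factors.

Invariant factors (smallest first, each dividing the next): (x - 6)^2.

Check: the last factor (x - 6)^2 is the minimal polynomial, and the product (x - 6)^2 is the characteristic polynomial.

(x - 6)^2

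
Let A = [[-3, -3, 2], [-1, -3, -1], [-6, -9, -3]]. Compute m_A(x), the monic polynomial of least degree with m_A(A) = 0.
The characteristic polynomial factors as (x + 3)^3. The minimal polynomial is ∏(x - λ)^{k_λ} where k_λ is the size of the largest Jordan block at λ.

For λ = -3: rank(A + 3I) = 2, and the largest Jordan block has size 3 (the smallest k with rank((A + 3I)^k) = rank((A + 3I)^(k+1))).

So m_A(x) = (x + 3)^3.

m_A(x) = (x + 3)^3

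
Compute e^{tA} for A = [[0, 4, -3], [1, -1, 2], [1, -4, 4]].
A has Jordan form J = [[1, 1, 0], [0, 1, 1], [0, 0, 1]] with A = PJP^{-1}, so e^{tA} = P e^{tJ} P^{-1}.

For a Jordan block J_k(λ), e^{tJ_k(λ)} = e^{λt} · (I + tN + t^2 N^2/2! + ... + t^{k-1} N^{k-1}/(k-1)!) where N is the nilpotent superdiagonal part.

Assembling the blocks and conjugating back gives the entries of e^{tA} as shown above.

e^{tA} = [[(t^2 - t + 1)*e^{t}, 4*t*e^{t}, t*(t - 3)*e^{t}], [t*(2 - t)*e^{t}/2, (1 - 2*t)*e^{t}, t*(4 - t)*e^{t}/2], [t*(1 - t)*e^{t}, -4*t*e^{t}, (-t^2 + 3*t + 1)*e^{t}]]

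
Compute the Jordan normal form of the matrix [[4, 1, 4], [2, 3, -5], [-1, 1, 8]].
The characteristic polynomial is det(xI - A) = (x - 5)^3, so the eigenvalues are 5 (algebraic multiplicity 3).

For λ = 5: rank(A - 5I) = 2, rank((A - 5I)^2) = 1, rank((A - 5I)^3) = 0. The eigenspace has dimension 3 - 2 = 1, so there is 1 Jordan block; the rank sequence gives block sizes [3].

Assembling the blocks gives the Jordan form J above.

J = [[5, 1, 0], [0, 5, 1], [0, 0, 5]]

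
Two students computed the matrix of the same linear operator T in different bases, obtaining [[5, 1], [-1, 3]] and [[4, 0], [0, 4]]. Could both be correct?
Both have characteristic polynomial (x - 4)^2, but the minimal polynomial of A is (x - 4)^2 while the minimal polynomial of B is x - 4. The minimal polynomial is a similarity invariant, so A and B are not similar.

No.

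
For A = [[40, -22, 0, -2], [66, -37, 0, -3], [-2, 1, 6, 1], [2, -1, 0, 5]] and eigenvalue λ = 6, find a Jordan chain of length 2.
We seek v_1 ∈ ker((A - 6I)^2) \ ker(A - 6I), then set v_{i+1} = (A - 6I) v_i.

One such chain is v_1 = [[-4, -6, 1, -3]]^T, v_2 = [[2, 3, -1, 1]]^T. Check: (A - 6I) v_2 = [[0, 0, 0, 0]]^T = 0.

v_1 = [[-4, -6, 1, -3]]^T, v_2 = [[2, 3, -1, 1]]^T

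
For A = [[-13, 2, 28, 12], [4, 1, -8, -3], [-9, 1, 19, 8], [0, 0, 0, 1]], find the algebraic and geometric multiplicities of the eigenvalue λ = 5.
algebraic multiplicity 1, geometric multiplicity 1

The characteristic polynomial is (x - 5)(x - 1)^3, so the factor x - 5 appears with exponent 1: the algebraic multiplicity is 1.

rank(A - 5I) = 3, so the eigenspace has dimension 4 - 3 = 1: the geometric multiplicity is 1.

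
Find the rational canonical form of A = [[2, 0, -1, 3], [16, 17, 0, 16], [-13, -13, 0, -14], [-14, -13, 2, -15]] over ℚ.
R = [[0, 0, 0, -25], [1, 0, 0, 20], [0, 1, 0, -14], [0, 0, 1, 4]]

The invariant factors of A (the non-unit diagonal entries of the Smith normal form of xI - A over ℚ[x]) are (x^2 - 2x + 5)^2, each dividing the next. The characteristic polynomial is their product, (x^2 - 2x + 5)^2.

The rational canonical form is the block-diagonal matrix of companion matrices C(f_i):
R = [[0, 0, 0, -25], [1, 0, 0, 20], [0, 1, 0, -14], [0, 0, 1, 4]].

Note the characteristic polynomial does not split into linear factors over ℚ, so A has no Jordan form over ℚ; the rational canonical form exists over any field.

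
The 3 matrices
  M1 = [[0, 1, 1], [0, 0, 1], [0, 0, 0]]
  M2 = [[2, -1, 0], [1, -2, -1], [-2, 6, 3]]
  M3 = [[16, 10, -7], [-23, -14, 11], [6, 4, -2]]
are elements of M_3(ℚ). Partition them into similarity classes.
Characteristic polynomials: χ_{M1} = x^3, χ_{M2} = (x - 1)^3, χ_{M3} = x^3.

{M1, M3}: invariant factors x^3.

{M2}: invariant factors (x - 1)^3.

Matrices are similar if and only if their invariant-factor lists agree; the partition into similarity classes is {M1, M3}, {M2}.

2 classes: {M1, M3}, {M2}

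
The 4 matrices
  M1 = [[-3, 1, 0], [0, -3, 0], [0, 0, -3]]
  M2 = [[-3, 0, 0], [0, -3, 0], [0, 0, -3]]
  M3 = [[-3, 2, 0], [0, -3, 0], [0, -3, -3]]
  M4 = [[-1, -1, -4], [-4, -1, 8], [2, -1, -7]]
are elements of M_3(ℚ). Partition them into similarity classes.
2 classes: {M1, M3, M4}, {M2}

Characteristic polynomials: χ_{M1} = (x + 3)^3, χ_{M2} = (x + 3)^3, χ_{M3} = (x + 3)^3, χ_{M4} = (x + 3)^3.

{M1, M3, M4}: invariant factors x + 3, (x + 3)^2.

{M2}: invariant factors x + 3, x + 3, x + 3.

Matrices are similar if and only if their invariant-factor lists agree; the partition into similarity classes is {M1, M3, M4}, {M2}.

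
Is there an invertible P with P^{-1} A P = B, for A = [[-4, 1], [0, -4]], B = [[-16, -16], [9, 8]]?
Yes.

Two matrices over a field are similar if and only if they have the same invariant factors.

Both A and B have characteristic polynomial (x + 4)^2 and minimal polynomial (x + 4)^2. Computing further, both have invariant factors (x + 4)^2. Hence A and B are similar.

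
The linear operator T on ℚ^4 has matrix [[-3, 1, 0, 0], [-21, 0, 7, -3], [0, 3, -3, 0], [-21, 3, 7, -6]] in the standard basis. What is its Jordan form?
The characteristic polynomial is det(xI - A) = (x + 3)^4, so the eigenvalues are -3 (algebraic multiplicity 4).

For λ = -3: rank(A + 3I) = 2, rank((A + 3I)^2) = 1, rank((A + 3I)^3) = 0. The eigenspace has dimension 4 - 2 = 2, so there are 2 Jordan blocks; the rank sequence gives block sizes [3, 1].

Assembling the blocks gives the Jordan form J above.

J = [[-3, 1, 0, 0], [0, -3, 1, 0], [0, 0, -3, 0], [0, 0, 0, -3]]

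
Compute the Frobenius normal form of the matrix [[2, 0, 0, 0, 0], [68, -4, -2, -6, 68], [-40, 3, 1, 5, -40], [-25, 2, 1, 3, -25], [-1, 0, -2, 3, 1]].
The invariant factors of A (the non-unit diagonal entries of the Smith normal form of xI - A over ℚ[x]) are x - 2, (x - 2)(x + 3)(x^2 - 2x + 3), each dividing the next. The characteristic polynomial is their product, (x - 2)^2(x + 3)(x^2 - 2x + 3).

The rational canonical form is the block-diagonal matrix of companion matrices C(f_i):
R = [[2, 0, 0, 0, 0], [0, 0, 0, 0, 18], [0, 1, 0, 0, -15], [0, 0, 1, 0, 5], [0, 0, 0, 1, 1]].

Note the characteristic polynomial does not split into linear factors over ℚ, so A has no Jordan form over ℚ; the rational canonical form exists over any field.

R = [[2, 0, 0, 0, 0], [0, 0, 0, 0, 18], [0, 1, 0, 0, -15], [0, 0, 1, 0, 5], [0, 0, 0, 1, 1]]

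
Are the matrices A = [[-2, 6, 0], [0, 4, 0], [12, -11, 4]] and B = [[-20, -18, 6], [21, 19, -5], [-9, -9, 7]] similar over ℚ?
Yes.

Two matrices over a field are similar if and only if they have the same invariant factors.

Both A and B have characteristic polynomial (x - 4)^2(x + 2) and minimal polynomial (x - 4)^2(x + 2). Computing further, both have invariant factors (x - 4)^2(x + 2). Hence A and B are similar.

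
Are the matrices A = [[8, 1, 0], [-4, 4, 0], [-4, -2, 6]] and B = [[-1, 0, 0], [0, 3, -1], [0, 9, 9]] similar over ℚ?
trace(A) = 18 but trace(B) = 11. The trace is a similarity invariant, so A and B are not similar.

No.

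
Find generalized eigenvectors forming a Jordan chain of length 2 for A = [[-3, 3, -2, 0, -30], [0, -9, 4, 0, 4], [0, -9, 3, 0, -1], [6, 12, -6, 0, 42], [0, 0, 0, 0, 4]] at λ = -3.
We seek v_1 ∈ ker((A + 3I)^2) \ ker(A + 3I), then set v_{i+1} = (A + 3I) v_i.

One such chain is v_1 = [[-2, 1, 1, 2, 0]]^T, v_2 = [[1, -2, -3, 0, 0]]^T. Check: (A + 3I) v_2 = [[0, 0, 0, 0, 0]]^T = 0.

v_1 = [[-2, 1, 1, 2, 0]]^T, v_2 = [[1, -2, -3, 0, 0]]^T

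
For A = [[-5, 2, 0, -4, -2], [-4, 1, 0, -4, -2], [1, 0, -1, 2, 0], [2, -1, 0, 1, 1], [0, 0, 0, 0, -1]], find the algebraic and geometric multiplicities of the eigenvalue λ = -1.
algebraic multiplicity 5, geometric multiplicity 3

The characteristic polynomial is (x + 1)^5, so the factor x + 1 appears with exponent 5: the algebraic multiplicity is 5.

rank(A + I) = 2, so the eigenspace has dimension 5 - 2 = 3: the geometric multiplicity is 3.

Since 3 < 5, A is not diagonalizable.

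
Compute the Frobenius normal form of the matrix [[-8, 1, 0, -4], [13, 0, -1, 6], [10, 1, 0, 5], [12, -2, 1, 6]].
R = [[0, 0, 0, -9], [1, 0, 0, 6], [0, 1, 0, 5], [0, 0, 1, -2]]

The invariant factors of A (the non-unit diagonal entries of the Smith normal form of xI - A over ℚ[x]) are (x^2 + x - 3)^2, each dividing the next. The characteristic polynomial is their product, (x^2 + x - 3)^2.

The rational canonical form is the block-diagonal matrix of companion matrices C(f_i):
R = [[0, 0, 0, -9], [1, 0, 0, 6], [0, 1, 0, 5], [0, 0, 1, -2]].

Note the characteristic polynomial does not split into linear factors over ℚ, so A has no Jordan form over ℚ; the rational canonical form exists over any field.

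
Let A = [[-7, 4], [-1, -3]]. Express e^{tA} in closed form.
A has Jordan form J = [[-5, 1], [0, -5]] with A = PJP^{-1}, so e^{tA} = P e^{tJ} P^{-1}.

For a Jordan block J_k(λ), e^{tJ_k(λ)} = e^{λt} · (I + tN + t^2 N^2/2! + ... + t^{k-1} N^{k-1}/(k-1)!) where N is the nilpotent superdiagonal part.

Assembling the blocks and conjugating back gives the entries of e^{tA} as shown above.

e^{tA} = [[(1 - 2*t)*e^{-5*t}, 4*t*e^{-5*t}], [-t*e^{-5*t}, (2*t + 1)*e^{-5*t}]]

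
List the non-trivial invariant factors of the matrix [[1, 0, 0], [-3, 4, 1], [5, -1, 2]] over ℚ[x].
(x - 3)^2(x - 1)

The Jordan structure of A has elementary divisors (x - 1), (x - 3)^2. Arranging the block sizes at each eigenvalue in decreasing order and taking row products gives the invariant factors.

Invariant factors (smallest first, each dividing the next): (x - 3)^2(x - 1).

Check: the last factor (x - 3)^2(x - 1) is the minimal polynomial, and the product (x - 3)^2(x - 1) is the characteristic polynomial.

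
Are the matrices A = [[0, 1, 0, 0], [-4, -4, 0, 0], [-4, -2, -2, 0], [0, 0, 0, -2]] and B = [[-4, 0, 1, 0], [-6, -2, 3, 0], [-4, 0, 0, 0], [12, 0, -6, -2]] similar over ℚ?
Two matrices over a field are similar if and only if they have the same invariant factors.

Both A and B have characteristic polynomial (x + 2)^4 and minimal polynomial (x + 2)^2. Computing further, both have invariant factors x + 2, x + 2, (x + 2)^2. Hence A and B are similar.

Yes.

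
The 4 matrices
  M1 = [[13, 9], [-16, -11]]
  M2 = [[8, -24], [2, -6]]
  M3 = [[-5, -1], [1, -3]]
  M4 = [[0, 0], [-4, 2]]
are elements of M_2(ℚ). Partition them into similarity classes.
Characteristic polynomials: χ_{M1} = (x - 1)^2, χ_{M2} = x(x - 2), χ_{M3} = (x + 4)^2, χ_{M4} = x(x - 2).

{M1}: invariant factors (x - 1)^2.

{M2, M4}: invariant factors x(x - 2).

{M3}: invariant factors (x + 4)^2.

Matrices are similar if and only if their invariant-factor lists agree; the partition into similarity classes is {M1}, {M2, M4}, {M3}.

3 classes: {M1}, {M2, M4}, {M3}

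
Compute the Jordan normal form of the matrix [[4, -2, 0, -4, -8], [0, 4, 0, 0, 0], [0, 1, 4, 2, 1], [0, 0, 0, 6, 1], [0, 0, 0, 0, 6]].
The characteristic polynomial is det(xI - A) = (x - 6)^2(x - 4)^3, so the eigenvalues are 4 (algebraic multiplicity 3), 6 (algebraic multiplicity 2).

For λ = 4: rank(A - 4I) = 3, rank((A - 4I)^2) = 2. The eigenspace has dimension 5 - 3 = 2, so there are 2 Jordan blocks; the rank sequence gives block sizes [2, 1].

For λ = 6: rank(A - 6I) = 4, rank((A - 6I)^2) = 3. The eigenspace has dimension 5 - 4 = 1, so there is 1 Jordan block; the rank sequence gives block sizes [2].

Assembling the blocks gives the Jordan form J above.

J = [[4, 1, 0, 0, 0], [0, 4, 0, 0, 0], [0, 0, 4, 0, 0], [0, 0, 0, 6, 1], [0, 0, 0, 0, 6]]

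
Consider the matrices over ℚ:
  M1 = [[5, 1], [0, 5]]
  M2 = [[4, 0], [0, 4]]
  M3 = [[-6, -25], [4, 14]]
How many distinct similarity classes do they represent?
3 classes: {M1}, {M2}, {M3}

Characteristic polynomials: χ_{M1} = (x - 5)^2, χ_{M2} = (x - 4)^2, χ_{M3} = (x - 4)^2.

{M1}: invariant factors (x - 5)^2.

{M2}: invariant factors x - 4, x - 4.

{M3}: invariant factors (x - 4)^2.

Matrices are similar if and only if their invariant-factor lists agree; the partition into similarity classes is {M1}, {M2}, {M3}.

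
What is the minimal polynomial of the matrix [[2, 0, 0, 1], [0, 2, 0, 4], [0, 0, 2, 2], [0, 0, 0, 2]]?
m_A(x) = (x - 2)^2

The characteristic polynomial factors as (x - 2)^4. The minimal polynomial is ∏(x - λ)^{k_λ} where k_λ is the size of the largest Jordan block at λ.

For λ = 2: rank(A - 2I) = 1, and the largest Jordan block has size 2 (the smallest k with rank((A - 2I)^k) = rank((A - 2I)^(k+1))).

So m_A(x) = (x - 2)^2.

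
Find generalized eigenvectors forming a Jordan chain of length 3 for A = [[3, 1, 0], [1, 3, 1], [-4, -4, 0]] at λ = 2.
v_1 = [[0, 0, 1]]^T, v_2 = [[0, 1, -2]]^T, v_3 = [[1, -1, 0]]^T

We seek v_1 ∈ ker((A - 2I)^3) \ ker((A - 2I)^2), then set v_{i+1} = (A - 2I) v_i.

One such chain is v_1 = [[0, 0, 1]]^T, v_2 = [[0, 1, -2]]^T, v_3 = [[1, -1, 0]]^T. Check: (A - 2I) v_3 = [[0, 0, 0]]^T = 0.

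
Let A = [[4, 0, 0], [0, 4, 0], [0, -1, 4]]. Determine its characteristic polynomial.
xI - A = [[x - 4, 0, 0], [0, x - 4, 0], [0, 1, x - 4]].

Expanding det(xI - A) along the first row:
det(xI - A) = + (x - 4)·det([[x - 4, 0], [1, x - 4]]) - (0)·det([[0, 0], [0, x - 4]]) + (0)·det([[0, x - 4], [0, 1]]).

Evaluating gives χ_A(x) = x^3 - 12x^2 + 48x - 64 = (x - 4)^3.

χ_A(x) = (x - 4)^3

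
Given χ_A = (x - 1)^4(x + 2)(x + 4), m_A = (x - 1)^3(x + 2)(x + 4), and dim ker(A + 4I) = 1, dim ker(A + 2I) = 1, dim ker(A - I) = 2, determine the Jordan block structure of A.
Jordan blocks: (-4, 1), (-2, 1), (1, 3), (1, 1)

λ = -4: algebraic multiplicity 1 (exponent in χ_A), largest block size 1 (exponent in m_A), 1 block (geometric multiplicity). This forces block sizes [1].
λ = -2: algebraic multiplicity 1 (exponent in χ_A), largest block size 1 (exponent in m_A), 1 block (geometric multiplicity). This forces block sizes [1].
λ = 1: algebraic multiplicity 4 (exponent in χ_A), largest block size 3 (exponent in m_A), 2 blocks (geometric multiplicity). These force block sizes [3, 1].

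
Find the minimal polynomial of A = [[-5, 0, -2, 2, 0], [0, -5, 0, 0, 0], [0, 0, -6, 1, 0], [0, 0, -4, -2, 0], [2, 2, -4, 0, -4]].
The characteristic polynomial factors as (x + 4)^3(x + 5)^2. The minimal polynomial is ∏(x - λ)^{k_λ} where k_λ is the size of the largest Jordan block at λ.

For λ = -5: rank(A + 5I) = 3, and the largest Jordan block has size 1 (the smallest k with rank((A + 5I)^k) = rank((A + 5I)^(k+1))).
For λ = -4: rank(A + 4I) = 3, and the largest Jordan block has size 2 (the smallest k with rank((A + 4I)^k) = rank((A + 4I)^(k+1))).

So m_A(x) = (x + 4)^2(x + 5).

m_A(x) = (x + 4)^2(x + 5)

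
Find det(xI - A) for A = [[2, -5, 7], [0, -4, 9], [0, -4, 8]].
χ_A(x) = (x - 2)^3

xI - A = [[x - 2, 5, -7], [0, x + 4, -9], [0, 4, x - 8]].

Expanding det(xI - A) along the first row:
det(xI - A) = + (x - 2)·det([[x + 4, -9], [4, x - 8]]) - (5)·det([[0, -9], [0, x - 8]]) + (-7)·det([[0, x + 4], [0, 4]]).

Evaluating gives χ_A(x) = x^3 - 6x^2 + 12x - 8 = (x - 2)^3.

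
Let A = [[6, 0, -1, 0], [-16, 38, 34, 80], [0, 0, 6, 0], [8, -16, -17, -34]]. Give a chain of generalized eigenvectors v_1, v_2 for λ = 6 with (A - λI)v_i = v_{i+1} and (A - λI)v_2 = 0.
We seek v_1 ∈ ker((A - 6I)^2) \ ker(A - 6I), then set v_{i+1} = (A - 6I) v_i.

One such chain is v_1 = [[0, -1, 1, 0]]^T, v_2 = [[-1, 2, 0, -1]]^T. Check: (A - 6I) v_2 = [[0, 0, 0, 0]]^T = 0.

v_1 = [[0, -1, 1, 0]]^T, v_2 = [[-1, 2, 0, -1]]^T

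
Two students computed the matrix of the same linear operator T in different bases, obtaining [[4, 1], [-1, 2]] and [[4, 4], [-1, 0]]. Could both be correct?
No.

trace(A) = 6 but trace(B) = 4. The trace is a similarity invariant, so A and B are not similar.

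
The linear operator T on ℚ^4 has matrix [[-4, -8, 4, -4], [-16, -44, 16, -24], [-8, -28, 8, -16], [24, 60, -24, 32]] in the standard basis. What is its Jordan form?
J = [[-4, 0, 0, 0], [0, -4, 0, 0], [0, 0, 0, 0], [0, 0, 0, 0]]

The characteristic polynomial is det(xI - A) = x^2(x + 4)^2, so the eigenvalues are -4 (algebraic multiplicity 2), 0 (algebraic multiplicity 2).

For λ = -4: rank(A + 4I) = 2. The eigenspace has dimension 4 - 2 = 2, so there are 2 Jordan blocks; the rank sequence gives block sizes [1, 1].

For λ = 0: rank(A) = 2. The eigenspace has dimension 4 - 2 = 2, so there are 2 Jordan blocks; the rank sequence gives block sizes [1, 1].

Assembling the blocks gives the Jordan form J above.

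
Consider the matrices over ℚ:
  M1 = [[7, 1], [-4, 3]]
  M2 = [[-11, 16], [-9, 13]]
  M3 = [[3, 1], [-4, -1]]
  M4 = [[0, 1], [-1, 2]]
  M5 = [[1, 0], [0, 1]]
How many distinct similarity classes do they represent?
Characteristic polynomials: χ_{M1} = (x - 5)^2, χ_{M2} = (x - 1)^2, χ_{M3} = (x - 1)^2, χ_{M4} = (x - 1)^2, χ_{M5} = (x - 1)^2.

{M1}: invariant factors (x - 5)^2.

{M2, M3, M4}: invariant factors (x - 1)^2.

{M5}: invariant factors x - 1, x - 1.

Matrices are similar if and only if their invariant-factor lists agree; the partition into similarity classes is {M1}, {M2, M3, M4}, {M5}.

3 classes: {M1}, {M2, M3, M4}, {M5}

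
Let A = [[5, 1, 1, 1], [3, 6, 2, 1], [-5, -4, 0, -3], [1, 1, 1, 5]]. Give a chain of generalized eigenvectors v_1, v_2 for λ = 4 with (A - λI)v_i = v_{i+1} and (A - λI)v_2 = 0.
We seek v_1 ∈ ker((A - 4I)^2) \ ker(A - 4I), then set v_{i+1} = (A - 4I) v_i.

One such chain is v_1 = [[0, 3, -4, 2]]^T, v_2 = [[1, 0, -2, 1]]^T. Check: (A - 4I) v_2 = [[0, 0, 0, 0]]^T = 0.

v_1 = [[0, 3, -4, 2]]^T, v_2 = [[1, 0, -2, 1]]^T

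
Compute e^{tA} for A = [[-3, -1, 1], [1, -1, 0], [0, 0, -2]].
A has Jordan form J = [[-2, 1, 0], [0, -2, 1], [0, 0, -2]] with A = PJP^{-1}, so e^{tA} = P e^{tJ} P^{-1}.

For a Jordan block J_k(λ), e^{tJ_k(λ)} = e^{λt} · (I + tN + t^2 N^2/2! + ... + t^{k-1} N^{k-1}/(k-1)!) where N is the nilpotent superdiagonal part.

Assembling the blocks and conjugating back gives the entries of e^{tA} as shown above.

e^{tA} = [[(1 - t)*e^{-2*t}, -t*e^{-2*t}, t*(2 - t)*e^{-2*t}/2], [t*e^{-2*t}, (t + 1)*e^{-2*t}, t^2*e^{-2*t}/2], [0, 0, e^{-2*t}]]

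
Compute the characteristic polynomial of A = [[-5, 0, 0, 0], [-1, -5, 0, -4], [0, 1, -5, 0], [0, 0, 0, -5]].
χ_A(x) = (x + 5)^4

xI - A = [[x + 5, 0, 0, 0], [1, x + 5, 0, 4], [0, -1, x + 5, 0], [0, 0, 0, x + 5]].

Expanding det(xI - A) along the first row:
det(xI - A) = + (x + 5)·det([[x + 5, 0, 4], [-1, x + 5, 0], [0, 0, x + 5]]) - (0)·det([[1, 0, 4], [0, x + 5, 0], [0, 0, x + 5]]) + (0)·det([[1, x + 5, 4], [0, -1, 0], [0, 0, x + 5]]) - (0)·det([[1, x + 5, 0], [0, -1, x + 5], [0, 0, 0]]).

Evaluating gives χ_A(x) = x^4 + 20x^3 + 150x^2 + 500x + 625 = (x + 5)^4.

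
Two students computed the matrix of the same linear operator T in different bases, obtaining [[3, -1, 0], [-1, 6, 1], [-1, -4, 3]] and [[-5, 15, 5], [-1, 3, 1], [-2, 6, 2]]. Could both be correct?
trace(A) = 12 but trace(B) = 0. The trace is a similarity invariant, so A and B are not similar.

No.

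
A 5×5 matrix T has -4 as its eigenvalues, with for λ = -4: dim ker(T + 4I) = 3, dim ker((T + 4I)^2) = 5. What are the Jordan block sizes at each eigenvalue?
Jordan blocks: (-4, 2), (-4, 2), (-4, 1)

λ = -4: successive nullity increments [3, 2] count blocks of size ≥ k; block sizes are [2, 2, 1].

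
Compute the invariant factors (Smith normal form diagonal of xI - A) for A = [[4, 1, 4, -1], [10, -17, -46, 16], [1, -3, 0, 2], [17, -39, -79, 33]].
The Jordan structure of A has elementary divisors (x - 5)^3, (x - 5). Arranging the block sizes at each eigenvalue in decreasing order and taking row products gives the invariant factors.

Invariant factors (smallest first, each dividing the next): x - 5, (x - 5)^3.

Check: the last factor (x - 5)^3 is the minimal polynomial, and the product (x - 5)^4 is the characteristic polynomial.

x - 5, (x - 5)^3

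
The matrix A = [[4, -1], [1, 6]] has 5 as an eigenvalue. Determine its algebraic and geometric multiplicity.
algebraic multiplicity 2, geometric multiplicity 1

The characteristic polynomial is (x - 5)^2, so the factor x - 5 appears with exponent 2: the algebraic multiplicity is 2.

rank(A - 5I) = 1, so the eigenspace has dimension 2 - 1 = 1: the geometric multiplicity is 1.

Since 1 < 2, A is not diagonalizable.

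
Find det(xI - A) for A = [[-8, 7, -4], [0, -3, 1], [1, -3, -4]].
χ_A(x) = (x + 5)^3

xI - A = [[x + 8, -7, 4], [0, x + 3, -1], [-1, 3, x + 4]].

Expanding det(xI - A) along the first row:
det(xI - A) = + (x + 8)·det([[x + 3, -1], [3, x + 4]]) - (-7)·det([[0, -1], [-1, x + 4]]) + (4)·det([[0, x + 3], [-1, 3]]).

Evaluating gives χ_A(x) = x^3 + 15x^2 + 75x + 125 = (x + 5)^3.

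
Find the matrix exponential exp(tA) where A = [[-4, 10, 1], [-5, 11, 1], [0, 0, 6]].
A has Jordan form J = [[1, 0, 0], [0, 6, 1], [0, 0, 6]] with A = PJP^{-1}, so e^{tA} = P e^{tJ} P^{-1}.

For a Jordan block J_k(λ), e^{tJ_k(λ)} = e^{λt} · (I + tN + t^2 N^2/2! + ... + t^{k-1} N^{k-1}/(k-1)!) where N is the nilpotent superdiagonal part.

Assembling the blocks and conjugating back gives the entries of e^{tA} as shown above.

e^{tA} = [[(2 - e^{5*t})*e^{t}, 2*(e^{5*t} - 1)*e^{t}, t*e^{6*t}], [-e^{6*t} + e^{t}, 2*e^{6*t} - e^{t}, t*e^{6*t}], [0, 0, e^{6*t}]]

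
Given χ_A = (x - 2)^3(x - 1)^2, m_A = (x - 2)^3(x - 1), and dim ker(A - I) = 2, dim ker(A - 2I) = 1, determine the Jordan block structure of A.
Jordan blocks: (1, 1), (1, 1), (2, 3)

λ = 1: algebraic multiplicity 2 (exponent in χ_A), largest block size 1 (exponent in m_A), 2 blocks (geometric multiplicity). These force block sizes [1, 1].
λ = 2: algebraic multiplicity 3 (exponent in χ_A), largest block size 3 (exponent in m_A), 1 block (geometric multiplicity). This forces block sizes [3].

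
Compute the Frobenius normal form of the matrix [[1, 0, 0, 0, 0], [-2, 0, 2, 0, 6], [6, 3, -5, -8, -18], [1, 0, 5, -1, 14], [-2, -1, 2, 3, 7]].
The invariant factors of A (the non-unit diagonal entries of the Smith normal form of xI - A over ℚ[x]) are x - 1, (x - 1)^3(x + 2), each dividing the next. The characteristic polynomial is their product, (x - 1)^4(x + 2).

The rational canonical form is the block-diagonal matrix of companion matrices C(f_i):
R = [[1, 0, 0, 0, 0], [0, 0, 0, 0, 2], [0, 1, 0, 0, -5], [0, 0, 1, 0, 3], [0, 0, 0, 1, 1]].

R = [[1, 0, 0, 0, 0], [0, 0, 0, 0, 2], [0, 1, 0, 0, -5], [0, 0, 1, 0, 3], [0, 0, 0, 1, 1]]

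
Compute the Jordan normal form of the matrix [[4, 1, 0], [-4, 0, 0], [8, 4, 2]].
The characteristic polynomial is det(xI - A) = (x - 2)^3, so the eigenvalues are 2 (algebraic multiplicity 3).

For λ = 2: rank(A - 2I) = 1, rank((A - 2I)^2) = 0. The eigenspace has dimension 3 - 1 = 2, so there are 2 Jordan blocks; the rank sequence gives block sizes [2, 1].

Assembling the blocks gives the Jordan form J above.

J = [[2, 1, 0], [0, 2, 0], [0, 0, 2]]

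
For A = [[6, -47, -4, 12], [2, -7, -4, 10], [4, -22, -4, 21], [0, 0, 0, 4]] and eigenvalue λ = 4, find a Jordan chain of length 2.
We seek v_1 ∈ ker((A - 4I)^2) \ ker(A - 4I), then set v_{i+1} = (A - 4I) v_i.

One such chain is v_1 = [[-3, 0, 1, 1]]^T, v_2 = [[2, 0, 1, 0]]^T. Check: (A - 4I) v_2 = [[0, 0, 0, 0]]^T = 0.

v_1 = [[-3, 0, 1, 1]]^T, v_2 = [[2, 0, 1, 0]]^T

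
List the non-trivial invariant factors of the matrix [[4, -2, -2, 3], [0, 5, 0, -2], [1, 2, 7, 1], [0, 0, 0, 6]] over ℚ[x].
The Jordan structure of A has elementary divisors (x - 5), (x - 5), (x - 6)^2. Arranging the block sizes at each eigenvalue in decreasing order and taking row products gives the invariant factors.

Invariant factors (smallest first, each dividing the next): x - 5, (x - 6)^2(x - 5).

Check: the last factor (x - 6)^2(x - 5) is the minimal polynomial, and the product (x - 6)^2(x - 5)^2 is the characteristic polynomial.

x - 5, (x - 6)^2(x - 5)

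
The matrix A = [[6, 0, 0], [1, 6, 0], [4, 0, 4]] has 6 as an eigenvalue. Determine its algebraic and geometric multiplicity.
The characteristic polynomial is (x - 6)^2(x - 4), so the factor x - 6 appears with exponent 2: the algebraic multiplicity is 2.

rank(A - 6I) = 2, so the eigenspace has dimension 3 - 2 = 1: the geometric multiplicity is 1.

Since 1 < 2, A is not diagonalizable.

algebraic multiplicity 2, geometric multiplicity 1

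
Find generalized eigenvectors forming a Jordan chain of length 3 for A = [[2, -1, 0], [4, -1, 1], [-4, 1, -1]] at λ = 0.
We seek v_1 ∈ ker(A^3) \ ker(A^2), then set v_{i+1} = A v_i.

One such chain is v_1 = [[2, 2, -3]]^T, v_2 = [[2, 3, -3]]^T, v_3 = [[1, 2, -2]]^T. Check: A v_3 = [[0, 0, 0]]^T = 0.

v_1 = [[2, 2, -3]]^T, v_2 = [[2, 3, -3]]^T, v_3 = [[1, 2, -2]]^T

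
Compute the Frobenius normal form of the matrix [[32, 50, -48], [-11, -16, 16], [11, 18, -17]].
The invariant factors of A (the non-unit diagonal entries of the Smith normal form of xI - A over ℚ[x]) are (x + 1)(x^2 + 6), each dividing the next. The characteristic polynomial is their product, (x + 1)(x^2 + 6).

The rational canonical form is the block-diagonal matrix of companion matrices C(f_i):
R = [[0, 0, -6], [1, 0, -6], [0, 1, -1]].

Note the characteristic polynomial does not split into linear factors over ℚ, so A has no Jordan form over ℚ; the rational canonical form exists over any field.

R = [[0, 0, -6], [1, 0, -6], [0, 1, -1]]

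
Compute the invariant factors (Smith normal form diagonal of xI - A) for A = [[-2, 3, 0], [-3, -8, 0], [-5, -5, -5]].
The Jordan structure of A has elementary divisors (x + 5)^2, (x + 5). Arranging the block sizes at each eigenvalue in decreasing order and taking row products gives the invariant factors.

Invariant factors (smallest first, each dividing the next): x + 5, (x + 5)^2.

Check: the last factor (x + 5)^2 is the minimal polynomial, and the product (x + 5)^3 is the characteristic polynomial.

x + 5, (x + 5)^2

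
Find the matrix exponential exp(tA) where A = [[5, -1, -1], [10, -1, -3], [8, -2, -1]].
A has Jordan form J = [[1, 1, 0], [0, 1, 1], [0, 0, 1]] with A = PJP^{-1}, so e^{tA} = P e^{tJ} P^{-1}.

For a Jordan block J_k(λ), e^{tJ_k(λ)} = e^{λt} · (I + tN + t^2 N^2/2! + ... + t^{k-1} N^{k-1}/(k-1)!) where N is the nilpotent superdiagonal part.

Assembling the blocks and conjugating back gives the entries of e^{tA} as shown above.

e^{tA} = [[(-t^2 + 4*t + 1)*e^{t}, -t*e^{t}, t*(t - 2)*e^{t}/2], [2*t*(5 - t)*e^{t}, (1 - 2*t)*e^{t}, t*(t - 3)*e^{t}], [2*t*(4 - t)*e^{t}, -2*t*e^{t}, (t^2 - 2*t + 1)*e^{t}]]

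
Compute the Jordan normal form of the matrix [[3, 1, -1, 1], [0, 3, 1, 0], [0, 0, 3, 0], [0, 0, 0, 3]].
The characteristic polynomial is det(xI - A) = (x - 3)^4, so the eigenvalues are 3 (algebraic multiplicity 4).

For λ = 3: rank(A - 3I) = 2, rank((A - 3I)^2) = 1, rank((A - 3I)^3) = 0. The eigenspace has dimension 4 - 2 = 2, so there are 2 Jordan blocks; the rank sequence gives block sizes [3, 1].

Assembling the blocks gives the Jordan form J above.

J = [[3, 1, 0, 0], [0, 3, 1, 0], [0, 0, 3, 0], [0, 0, 0, 3]]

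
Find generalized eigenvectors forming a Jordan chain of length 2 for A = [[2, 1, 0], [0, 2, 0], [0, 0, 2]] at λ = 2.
We seek v_1 ∈ ker((A - 2I)^2) \ ker(A - 2I), then set v_{i+1} = (A - 2I) v_i.

One such chain is v_1 = [[1, 1, -1]]^T, v_2 = [[1, 0, 0]]^T. Check: (A - 2I) v_2 = [[0, 0, 0]]^T = 0.

v_1 = [[1, 1, -1]]^T, v_2 = [[1, 0, 0]]^T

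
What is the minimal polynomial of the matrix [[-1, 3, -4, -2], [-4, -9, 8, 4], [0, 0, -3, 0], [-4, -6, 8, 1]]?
m_A(x) = (x + 3)^2

The characteristic polynomial factors as (x + 3)^4. The minimal polynomial is ∏(x - λ)^{k_λ} where k_λ is the size of the largest Jordan block at λ.

For λ = -3: rank(A + 3I) = 1, and the largest Jordan block has size 2 (the smallest k with rank((A + 3I)^k) = rank((A + 3I)^(k+1))).

So m_A(x) = (x + 3)^2.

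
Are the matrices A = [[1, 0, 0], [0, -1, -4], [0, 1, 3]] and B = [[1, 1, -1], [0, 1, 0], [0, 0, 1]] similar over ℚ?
Two matrices over a field are similar if and only if they have the same invariant factors.

Both A and B have characteristic polynomial (x - 1)^3 and minimal polynomial (x - 1)^2. Computing further, both have invariant factors x - 1, (x - 1)^2. Hence A and B are similar.

Yes.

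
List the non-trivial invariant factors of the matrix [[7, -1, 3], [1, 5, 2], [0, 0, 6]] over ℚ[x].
(x - 6)^3

The Jordan structure of A has elementary divisors (x - 6)^3. Arranging the block sizes at each eigenvalue in decreasing order and taking row products gives the invariant factors.

Invariant factors (smallest first, each dividing the next): (x - 6)^3.

Check: the last factor (x - 6)^3 is the minimal polynomial, and the product (x - 6)^3 is the characteristic polynomial.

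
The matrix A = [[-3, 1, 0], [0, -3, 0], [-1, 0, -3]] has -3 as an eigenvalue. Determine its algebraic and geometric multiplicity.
algebraic multiplicity 3, geometric multiplicity 1

The characteristic polynomial is (x + 3)^3, so the factor x + 3 appears with exponent 3: the algebraic multiplicity is 3.

rank(A + 3I) = 2, so the eigenspace has dimension 3 - 2 = 1: the geometric multiplicity is 1.

Since 1 < 3, A is not diagonalizable.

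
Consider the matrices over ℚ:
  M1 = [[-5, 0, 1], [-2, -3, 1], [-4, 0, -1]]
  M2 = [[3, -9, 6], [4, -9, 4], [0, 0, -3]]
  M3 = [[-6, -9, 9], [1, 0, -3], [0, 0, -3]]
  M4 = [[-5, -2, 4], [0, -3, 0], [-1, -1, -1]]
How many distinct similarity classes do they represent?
Characteristic polynomials: χ_{M1} = (x + 3)^3, χ_{M2} = (x + 3)^3, χ_{M3} = (x + 3)^3, χ_{M4} = (x + 3)^3.

{M1, M2, M3, M4}: invariant factors x + 3, (x + 3)^2.

Matrices are similar if and only if their invariant-factor lists agree; the partition into similarity classes is {M1, M2, M3, M4}.

1 class: {M1, M2, M3, M4}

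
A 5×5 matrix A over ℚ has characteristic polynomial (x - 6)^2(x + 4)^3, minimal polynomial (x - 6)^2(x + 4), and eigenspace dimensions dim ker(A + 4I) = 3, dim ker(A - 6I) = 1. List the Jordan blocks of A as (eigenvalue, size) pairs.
Jordan blocks: (-4, 1), (-4, 1), (-4, 1), (6, 2)

λ = -4: algebraic multiplicity 3 (exponent in χ_A), largest block size 1 (exponent in m_A), 3 blocks (geometric multiplicity). These force block sizes [1, 1, 1].
λ = 6: algebraic multiplicity 2 (exponent in χ_A), largest block size 2 (exponent in m_A), 1 block (geometric multiplicity). This forces block sizes [2].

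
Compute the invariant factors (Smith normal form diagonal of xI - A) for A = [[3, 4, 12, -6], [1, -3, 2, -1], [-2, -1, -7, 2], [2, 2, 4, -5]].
The Jordan structure of A has elementary divisors (x + 3)^3, (x + 3). Arranging the block sizes at each eigenvalue in decreasing order and taking row products gives the invariant factors.

Invariant factors (smallest first, each dividing the next): x + 3, (x + 3)^3.

Check: the last factor (x + 3)^3 is the minimal polynomial, and the product (x + 3)^4 is the characteristic polynomial.

x + 3, (x + 3)^3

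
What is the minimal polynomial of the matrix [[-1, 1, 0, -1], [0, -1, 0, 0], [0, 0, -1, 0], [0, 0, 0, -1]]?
The characteristic polynomial factors as (x + 1)^4. The minimal polynomial is ∏(x - λ)^{k_λ} where k_λ is the size of the largest Jordan block at λ.

For λ = -1: rank(A + I) = 1, and the largest Jordan block has size 2 (the smallest k with rank((A + I)^k) = rank((A + I)^(k+1))).

So m_A(x) = (x + 1)^2.

m_A(x) = (x + 1)^2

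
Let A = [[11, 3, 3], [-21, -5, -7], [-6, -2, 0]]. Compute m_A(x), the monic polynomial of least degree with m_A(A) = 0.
m_A(x) = (x - 2)^2

The characteristic polynomial factors as (x - 2)^3. The minimal polynomial is ∏(x - λ)^{k_λ} where k_λ is the size of the largest Jordan block at λ.

For λ = 2: rank(A - 2I) = 1, and the largest Jordan block has size 2 (the smallest k with rank((A - 2I)^k) = rank((A - 2I)^(k+1))).

So m_A(x) = (x - 2)^2.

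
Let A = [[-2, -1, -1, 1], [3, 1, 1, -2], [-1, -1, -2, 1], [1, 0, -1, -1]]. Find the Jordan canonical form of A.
The characteristic polynomial is det(xI - A) = (x + 1)^4, so the eigenvalues are -1 (algebraic multiplicity 4).

For λ = -1: rank(A + I) = 2, rank((A + I)^2) = 0. The eigenspace has dimension 4 - 2 = 2, so there are 2 Jordan blocks; the rank sequence gives block sizes [2, 2].

Assembling the blocks gives the Jordan form J above.

J = [[-1, 1, 0, 0], [0, -1, 0, 0], [0, 0, -1, 1], [0, 0, 0, -1]]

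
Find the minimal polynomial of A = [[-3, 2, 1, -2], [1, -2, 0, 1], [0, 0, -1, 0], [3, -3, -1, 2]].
m_A(x) = (x + 1)^2

The characteristic polynomial factors as (x + 1)^4. The minimal polynomial is ∏(x - λ)^{k_λ} where k_λ is the size of the largest Jordan block at λ.

For λ = -1: rank(A + I) = 2, and the largest Jordan block has size 2 (the smallest k with rank((A + I)^k) = rank((A + I)^(k+1))).

So m_A(x) = (x + 1)^2.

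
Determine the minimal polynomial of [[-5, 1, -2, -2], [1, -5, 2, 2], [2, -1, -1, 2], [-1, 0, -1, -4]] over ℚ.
The characteristic polynomial factors as (x + 3)(x + 4)^3. The minimal polynomial is ∏(x - λ)^{k_λ} where k_λ is the size of the largest Jordan block at λ.

For λ = -4: rank(A + 4I) = 2, and the largest Jordan block has size 2 (the smallest k with rank((A + 4I)^k) = rank((A + 4I)^(k+1))).
For λ = -3: rank(A + 3I) = 3, and the largest Jordan block has size 1 (the smallest k with rank((A + 3I)^k) = rank((A + 3I)^(k+1))).

So m_A(x) = (x + 3)(x + 4)^2.

m_A(x) = (x + 3)(x + 4)^2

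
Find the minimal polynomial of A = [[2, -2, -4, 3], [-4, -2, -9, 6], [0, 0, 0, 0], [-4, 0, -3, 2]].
m_A(x) = x^3(x - 2)

The characteristic polynomial factors as x^3(x - 2). The minimal polynomial is ∏(x - λ)^{k_λ} where k_λ is the size of the largest Jordan block at λ.

For λ = 0: rank(A) = 3, and the largest Jordan block has size 3 (the smallest k with rank(A^k) = rank(A^(k+1))).
For λ = 2: rank(A - 2I) = 3, and the largest Jordan block has size 1 (the smallest k with rank((A - 2I)^k) = rank((A - 2I)^(k+1))).

So m_A(x) = x^3(x - 2).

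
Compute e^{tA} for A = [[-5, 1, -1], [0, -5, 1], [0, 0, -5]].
e^{tA} = [[e^{-5*t}, t*e^{-5*t}, t*(t - 2)*e^{-5*t}/2], [0, e^{-5*t}, t*e^{-5*t}], [0, 0, e^{-5*t}]]

A has Jordan form J = [[-5, 1, 0], [0, -5, 1], [0, 0, -5]] with A = PJP^{-1}, so e^{tA} = P e^{tJ} P^{-1}.

For a Jordan block J_k(λ), e^{tJ_k(λ)} = e^{λt} · (I + tN + t^2 N^2/2! + ... + t^{k-1} N^{k-1}/(k-1)!) where N is the nilpotent superdiagonal part.

Assembling the blocks and conjugating back gives the entries of e^{tA} as shown above.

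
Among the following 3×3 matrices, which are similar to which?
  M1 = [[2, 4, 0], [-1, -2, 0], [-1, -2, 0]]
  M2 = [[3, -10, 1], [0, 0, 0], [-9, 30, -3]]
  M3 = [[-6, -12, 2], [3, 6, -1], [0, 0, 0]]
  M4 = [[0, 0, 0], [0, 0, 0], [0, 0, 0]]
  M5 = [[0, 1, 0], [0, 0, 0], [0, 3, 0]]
2 classes: {M1, M2, M3, M5}, {M4}

Characteristic polynomials: χ_{M1} = x^3, χ_{M2} = x^3, χ_{M3} = x^3, χ_{M4} = x^3, χ_{M5} = x^3.

{M1, M2, M3, M5}: invariant factors x, x^2.

{M4}: invariant factors x, x, x.

Matrices are similar if and only if their invariant-factor lists agree; the partition into similarity classes is {M1, M2, M3, M5}, {M4}.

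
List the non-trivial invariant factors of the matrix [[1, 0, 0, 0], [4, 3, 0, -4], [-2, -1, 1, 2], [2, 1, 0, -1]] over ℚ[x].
The Jordan structure of A has elementary divisors (x - 1)^2, (x - 1), (x - 1). Arranging the block sizes at each eigenvalue in decreasing order and taking row products gives the invariant factors.

Invariant factors (smallest first, each dividing the next): x - 1, x - 1, (x - 1)^2.

Check: the last factor (x - 1)^2 is the minimal polynomial, and the product (x - 1)^4 is the characteristic polynomial.

x - 1, x - 1, (x - 1)^2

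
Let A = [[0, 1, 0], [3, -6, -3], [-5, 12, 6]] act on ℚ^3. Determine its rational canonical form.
The invariant factors of A (the non-unit diagonal entries of the Smith normal form of xI - A over ℚ[x]) are x^3 - 3x + 3, each dividing the next. The characteristic polynomial is their product, x^3 - 3x + 3.

The rational canonical form is the block-diagonal matrix of companion matrices C(f_i):
R = [[0, 0, -3], [1, 0, 3], [0, 1, 0]].

Note the characteristic polynomial does not split into linear factors over ℚ, so A has no Jordan form over ℚ; the rational canonical form exists over any field.

R = [[0, 0, -3], [1, 0, 3], [0, 1, 0]]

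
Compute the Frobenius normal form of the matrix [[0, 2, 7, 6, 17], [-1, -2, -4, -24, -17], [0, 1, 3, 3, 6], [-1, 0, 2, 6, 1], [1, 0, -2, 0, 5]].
R = [[6, 0, 0, 0, 0], [0, 0, 0, 0, 18], [0, 1, 0, 0, -3], [0, 0, 1, 0, 0], [0, 0, 0, 1, 6]]

The invariant factors of A (the non-unit diagonal entries of the Smith normal form of xI - A over ℚ[x]) are x - 6, (x - 6)(x^3 + 3), each dividing the next. The characteristic polynomial is their product, (x - 6)^2(x^3 + 3).

The rational canonical form is the block-diagonal matrix of companion matrices C(f_i):
R = [[6, 0, 0, 0, 0], [0, 0, 0, 0, 18], [0, 1, 0, 0, -3], [0, 0, 1, 0, 0], [0, 0, 0, 1, 6]].

Note the characteristic polynomial does not split into linear factors over ℚ, so A has no Jordan form over ℚ; the rational canonical form exists over any field.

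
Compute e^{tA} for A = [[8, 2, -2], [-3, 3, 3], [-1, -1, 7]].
A has Jordan form J = [[6, 1, 0], [0, 6, 0], [0, 0, 6]] with A = PJP^{-1}, so e^{tA} = P e^{tJ} P^{-1}.

For a Jordan block J_k(λ), e^{tJ_k(λ)} = e^{λt} · (I + tN + t^2 N^2/2! + ... + t^{k-1} N^{k-1}/(k-1)!) where N is the nilpotent superdiagonal part.

Assembling the blocks and conjugating back gives the entries of e^{tA} as shown above.

e^{tA} = [[(2*t + 1)*e^{6*t}, 2*t*e^{6*t}, -2*t*e^{6*t}], [-3*t*e^{6*t}, (1 - 3*t)*e^{6*t}, 3*t*e^{6*t}], [-t*e^{6*t}, -t*e^{6*t}, (t + 1)*e^{6*t}]]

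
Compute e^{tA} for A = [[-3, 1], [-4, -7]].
A has Jordan form J = [[-5, 1], [0, -5]] with A = PJP^{-1}, so e^{tA} = P e^{tJ} P^{-1}.

For a Jordan block J_k(λ), e^{tJ_k(λ)} = e^{λt} · (I + tN + t^2 N^2/2! + ... + t^{k-1} N^{k-1}/(k-1)!) where N is the nilpotent superdiagonal part.

Assembling the blocks and conjugating back gives the entries of e^{tA} as shown above.

e^{tA} = [[(2*t + 1)*e^{-5*t}, t*e^{-5*t}], [-4*t*e^{-5*t}, (1 - 2*t)*e^{-5*t}]]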